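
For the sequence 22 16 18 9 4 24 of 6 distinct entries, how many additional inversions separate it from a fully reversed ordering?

Maximum inversions for 6 distinct elements is C(6, 2) = 6·5/2 = 15.
Current inversions — for each element, count later smaller elements:
22: 4
16: 2
18: 2
9: 1
4: 0
24: 0
Current total: 4 + 2 + 2 + 1 + 0 + 0 = 9
Shortfall: 15 − 9 = 6

6 inversions short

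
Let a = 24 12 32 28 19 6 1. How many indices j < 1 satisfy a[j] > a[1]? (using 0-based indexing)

1 such element

The element at index 1 is 12.
Elements before it: 24
Those larger than 12: 24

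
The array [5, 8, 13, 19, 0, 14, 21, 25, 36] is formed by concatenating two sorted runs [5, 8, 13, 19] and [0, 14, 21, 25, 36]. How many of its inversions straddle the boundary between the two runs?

5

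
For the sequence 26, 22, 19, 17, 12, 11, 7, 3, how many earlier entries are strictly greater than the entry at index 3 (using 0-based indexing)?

The element at index 3 is 17.
Elements before it: 26, 22, 19
Those larger than 17: 26, 22, 19

3 such elements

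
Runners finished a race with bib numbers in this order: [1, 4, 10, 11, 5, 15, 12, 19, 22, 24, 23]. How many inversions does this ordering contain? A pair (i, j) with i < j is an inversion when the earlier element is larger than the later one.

Count, for each position, how many later elements it exceeds:
1 → none → 0
4 → none → 0
10 → 5 → 1
11 → 5 → 1
5 → none → 0
15 → 12 → 1
12 → none → 0
19 → none → 0
22 → none → 0
24 → 23 → 1
23 → none → 0
Sum: 0 + 0 + 1 + 1 + 0 + 1 + 0 + 0 + 0 + 1 + 0 = 4

4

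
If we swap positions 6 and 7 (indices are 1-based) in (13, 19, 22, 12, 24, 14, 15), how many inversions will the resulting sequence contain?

Positions 6 and 7 hold 14 and 15; after swapping, the array is [13, 19, 22, 12, 24, 15, 14].
Element-by-element contributions:
13 → 12 → 1
19 → 12, 15, 14 → 3
22 → 12, 15, 14 → 3
12 → none → 0
24 → 15, 14 → 2
15 → 14 → 1
14 → none → 0
Sum: 1 + 3 + 3 + 0 + 2 + 1 + 0 = 10

There are 10 inversions.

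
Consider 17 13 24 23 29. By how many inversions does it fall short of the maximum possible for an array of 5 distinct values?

8

Maximum inversions for 5 distinct elements is C(5, 2) = 5·4/2 = 10.
Current inversions — for each element, count later smaller elements:
17: 1
13: 0
24: 1
23: 0
29: 0
Current total: 1 + 0 + 1 + 0 + 0 = 2
Shortfall: 10 − 2 = 8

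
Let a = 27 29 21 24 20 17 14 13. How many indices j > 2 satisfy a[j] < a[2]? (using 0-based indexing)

The element at index 2 is 21.
Elements after it: 24, 20, 17, 14, 13
Those smaller than 21: 20, 17, 14, 13

4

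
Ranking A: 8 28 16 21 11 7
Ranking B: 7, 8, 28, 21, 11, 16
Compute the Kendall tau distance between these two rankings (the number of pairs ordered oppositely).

Assign each item its position (1..6) in the first ordering, then rewrite the second ordering as that position sequence:
positions: 8→1, 28→2, 16→3, 21→4, 11→5, 7→6
second ordering as positions: [6, 1, 2, 4, 5, 3]
Discordant pairs = inversions in this position sequence.
6: 1, 2, 4, 5, 3 → 5
1: 0
2: 0
4: 3 → 1
5: 3 → 1
3: 0
Total: 5 + 0 + 0 + 1 + 1 + 0 = 7

7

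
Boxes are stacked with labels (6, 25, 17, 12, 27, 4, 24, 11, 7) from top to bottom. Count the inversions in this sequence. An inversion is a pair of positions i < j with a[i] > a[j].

21 inversions

Sweep left to right; for each value list the smaller values that follow it:
6 → 4 → 1
25 → 17, 12, 4, 24, 11, 7 → 6
17 → 12, 4, 11, 7 → 4
12 → 4, 11, 7 → 3
27 → 4, 24, 11, 7 → 4
4 → none → 0
24 → 11, 7 → 2
11 → 7 → 1
7 → none → 0
Sum: 1 + 6 + 4 + 3 + 4 + 0 + 2 + 1 + 0 = 21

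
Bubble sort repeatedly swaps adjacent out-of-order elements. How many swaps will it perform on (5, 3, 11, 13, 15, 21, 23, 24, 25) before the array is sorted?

1

Each adjacent swap fixes exactly one inversion, so the minimum swap count equals the number of inversions.
Count inversions — for each element, later elements that are smaller:
5: 3 → 1
3: none → 0
11: none → 0
13: none → 0
15: none → 0
21: none → 0
23: none → 0
24: none → 0
25: none → 0
Total inversions: 1 + 0 + 0 + 0 + 0 + 0 + 0 + 0 + 0 = 1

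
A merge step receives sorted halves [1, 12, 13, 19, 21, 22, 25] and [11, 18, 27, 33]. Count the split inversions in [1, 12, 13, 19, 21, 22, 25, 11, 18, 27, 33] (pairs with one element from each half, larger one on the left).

Split inversions: 10

For each element r of the right run, count left-run elements greater than r:
r = 11: 12, 13, 19, 21, 22, 25 → 6
r = 18: 19, 21, 22, 25 → 4
r = 27: none → 0
r = 33: none → 0
Cross-inversions: 6 + 4 + 0 + 0 = 10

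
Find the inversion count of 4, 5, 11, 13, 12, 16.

1

Count, for each position, how many later elements it exceeds:
4: 0
5: 0
11: 0
13: 1
12: 0
16: 0
Sum: 0 + 0 + 0 + 1 + 0 + 0 = 1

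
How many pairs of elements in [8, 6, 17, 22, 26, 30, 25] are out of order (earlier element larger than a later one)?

There are 3 out-of-order pairs.

Inversion pairs (indices are 0-based):
(0,1): 8 > 6
(4,6): 26 > 25
(5,6): 30 > 25
That's 3 pairs.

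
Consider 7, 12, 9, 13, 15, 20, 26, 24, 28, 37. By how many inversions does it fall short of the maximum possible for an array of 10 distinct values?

43 inversions short

Maximum inversions for 10 distinct elements is C(10, 2) = 10·9/2 = 45.
Current inversions — for each element, count later smaller elements:
7: 0
12: 1
9: 0
13: 0
15: 0
20: 0
26: 1
24: 0
28: 0
37: 0
Current total: 0 + 1 + 0 + 0 + 0 + 0 + 1 + 0 + 0 + 0 = 2
Shortfall: 45 − 2 = 43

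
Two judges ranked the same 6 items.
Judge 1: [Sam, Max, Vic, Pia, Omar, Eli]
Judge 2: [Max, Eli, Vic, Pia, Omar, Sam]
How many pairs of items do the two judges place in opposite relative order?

Assign each item its position (1..6) in the first ordering, then rewrite the second ordering as that position sequence:
positions: Sam→1, Max→2, Vic→3, Pia→4, Omar→5, Eli→6
second ordering as positions: [2, 6, 3, 4, 5, 1]
Discordant pairs = inversions in this position sequence.
2: 1 → 1
6: 3, 4, 5, 1 → 4
3: 1 → 1
4: 1 → 1
5: 1 → 1
1: 0
Total: 1 + 4 + 1 + 1 + 1 + 0 = 8

8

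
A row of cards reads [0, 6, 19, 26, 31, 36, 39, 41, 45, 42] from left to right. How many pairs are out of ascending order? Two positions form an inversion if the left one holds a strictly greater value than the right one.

Sweep left to right; for each value list the smaller values that follow it:
0 → none → 0
6 → none → 0
19 → none → 0
26 → none → 0
31 → none → 0
36 → none → 0
39 → none → 0
41 → none → 0
45 → 42 → 1
42 → none → 0
Sum: 0 + 0 + 0 + 0 + 0 + 0 + 0 + 0 + 1 + 0 = 1

1 inversion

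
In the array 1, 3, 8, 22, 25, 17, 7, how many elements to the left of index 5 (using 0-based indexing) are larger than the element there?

The element at index 5 is 17.
Elements before it: 1, 3, 8, 22, 25
Those larger than 17: 22, 25

2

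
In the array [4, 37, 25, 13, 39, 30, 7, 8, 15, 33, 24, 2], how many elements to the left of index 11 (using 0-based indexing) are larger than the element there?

11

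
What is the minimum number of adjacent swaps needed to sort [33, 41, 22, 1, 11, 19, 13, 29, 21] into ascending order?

Each adjacent swap fixes exactly one inversion, so the minimum swap count equals the number of inversions.
Count inversions — for each element, later elements that are smaller:
33: 22, 1, 11, 19, 13, 29, 21 → 7
41: 22, 1, 11, 19, 13, 29, 21 → 7
22: 1, 11, 19, 13, 21 → 5
1: none → 0
11: none → 0
19: 13 → 1
13: none → 0
29: 21 → 1
21: none → 0
Total inversions: 7 + 7 + 5 + 0 + 0 + 1 + 0 + 1 + 0 = 21

21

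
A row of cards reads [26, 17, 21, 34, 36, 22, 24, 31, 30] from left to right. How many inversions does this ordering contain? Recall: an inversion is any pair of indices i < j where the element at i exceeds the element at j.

For each element, count later entries that are smaller:
26: 4
17: 0
21: 0
34: 4
36: 4
22: 0
24: 0
31: 1
30: 0
Sum: 4 + 0 + 0 + 4 + 4 + 0 + 0 + 1 + 0 = 13

13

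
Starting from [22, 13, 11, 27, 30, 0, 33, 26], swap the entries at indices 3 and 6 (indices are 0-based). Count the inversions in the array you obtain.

14 inversions

Positions 3 and 6 hold 27 and 33; after swapping, the array is [22, 13, 11, 33, 30, 0, 27, 26].
For each element, count later entries that are smaller:
22 → 13, 11, 0 → 3
13 → 11, 0 → 2
11 → 0 → 1
33 → 30, 0, 27, 26 → 4
30 → 0, 27, 26 → 3
0 → none → 0
27 → 26 → 1
26 → none → 0
Sum: 3 + 2 + 1 + 4 + 3 + 0 + 1 + 0 = 14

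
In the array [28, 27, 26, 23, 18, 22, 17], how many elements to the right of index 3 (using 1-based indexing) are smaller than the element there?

4 such elements

The element at index 3 is 26.
Elements after it: 23, 18, 22, 17
Those smaller than 26: 23, 18, 22, 17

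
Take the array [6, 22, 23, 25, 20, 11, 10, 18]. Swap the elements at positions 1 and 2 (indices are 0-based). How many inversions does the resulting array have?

Inversions: 17

Positions 1 and 2 hold 22 and 23; after swapping, the array is [6, 23, 22, 25, 20, 11, 10, 18].
Element-by-element contributions:
6 → none → 0
23 → 22, 20, 11, 10, 18 → 5
22 → 20, 11, 10, 18 → 4
25 → 20, 11, 10, 18 → 4
20 → 11, 10, 18 → 3
11 → 10 → 1
10 → none → 0
18 → none → 0
Sum: 0 + 5 + 4 + 4 + 3 + 1 + 0 + 0 = 17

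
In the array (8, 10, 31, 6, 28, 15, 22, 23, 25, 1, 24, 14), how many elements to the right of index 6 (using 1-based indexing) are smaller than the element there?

2

The element at index 6 is 15.
Elements after it: 22, 23, 25, 1, 24, 14
Those smaller than 15: 1, 14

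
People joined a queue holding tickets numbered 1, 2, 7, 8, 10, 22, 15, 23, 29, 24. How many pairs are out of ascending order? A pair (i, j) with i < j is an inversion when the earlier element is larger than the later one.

Element-by-element contributions:
1: 0
2: 0
7: 0
8: 0
10: 0
22: 1
15: 0
23: 0
29: 1
24: 0
Sum: 0 + 0 + 0 + 0 + 0 + 1 + 0 + 0 + 1 + 0 = 2

2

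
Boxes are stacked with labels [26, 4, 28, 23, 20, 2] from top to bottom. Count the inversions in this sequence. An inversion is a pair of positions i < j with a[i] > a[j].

11 inversions

Sweep left to right; for each value list the smaller values that follow it:
26: 4
4: 1
28: 3
23: 2
20: 1
2: 0
Sum: 4 + 1 + 3 + 2 + 1 + 0 = 11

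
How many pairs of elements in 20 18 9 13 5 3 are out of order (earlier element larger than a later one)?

14

For each element, count later entries that are smaller:
20 → 18, 9, 13, 5, 3 → 5
18 → 9, 13, 5, 3 → 4
9 → 5, 3 → 2
13 → 5, 3 → 2
5 → 3 → 1
3 → none → 0
Sum: 5 + 4 + 2 + 2 + 1 + 0 = 14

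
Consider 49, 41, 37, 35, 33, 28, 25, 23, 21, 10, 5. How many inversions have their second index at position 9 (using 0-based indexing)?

9

The element at index 9 is 10.
Elements before it: 49, 41, 37, 35, 33, 28, 25, 23, 21
Those larger than 10: 49, 41, 37, 35, 33, 28, 25, 23, 21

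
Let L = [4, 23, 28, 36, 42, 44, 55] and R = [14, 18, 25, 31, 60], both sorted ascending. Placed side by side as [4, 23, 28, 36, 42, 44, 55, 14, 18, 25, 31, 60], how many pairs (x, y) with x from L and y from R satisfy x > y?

Take each right-half value and tally the left-half values above it:
r = 14: 23, 28, 36, 42, 44, 55 → 6
r = 18: 23, 28, 36, 42, 44, 55 → 6
r = 25: 28, 36, 42, 44, 55 → 5
r = 31: 36, 42, 44, 55 → 4
r = 60: none → 0
Cross-inversions: 6 + 6 + 5 + 4 + 0 = 21

21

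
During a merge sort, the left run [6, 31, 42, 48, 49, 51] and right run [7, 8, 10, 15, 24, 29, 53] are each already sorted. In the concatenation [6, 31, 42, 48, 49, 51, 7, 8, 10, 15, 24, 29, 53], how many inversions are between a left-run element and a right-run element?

30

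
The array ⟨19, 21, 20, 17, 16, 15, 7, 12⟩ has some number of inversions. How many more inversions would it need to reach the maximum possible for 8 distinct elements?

3 inversions short

Maximum inversions for 8 distinct elements is C(8, 2) = 8·7/2 = 28.
Current inversions — for each element, count later smaller elements:
19: 5
21: 6
20: 5
17: 4
16: 3
15: 2
7: 0
12: 0
Current total: 5 + 6 + 5 + 4 + 3 + 2 + 0 + 0 = 25
Shortfall: 28 − 25 = 3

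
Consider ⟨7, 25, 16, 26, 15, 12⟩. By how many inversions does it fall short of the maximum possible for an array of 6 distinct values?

Maximum inversions for 6 distinct elements is C(6, 2) = 6·5/2 = 15.
Current inversions — for each element, count later smaller elements:
7: 0
25: 3
16: 2
26: 2
15: 1
12: 0
Current total: 0 + 3 + 2 + 2 + 1 + 0 = 8
Shortfall: 15 − 8 = 7

7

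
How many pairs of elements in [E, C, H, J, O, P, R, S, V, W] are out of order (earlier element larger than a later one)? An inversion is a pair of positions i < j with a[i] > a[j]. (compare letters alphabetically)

Count, for each position, how many later elements it exceeds:
E → C → 1
C → none → 0
H → none → 0
J → none → 0
O → none → 0
P → none → 0
R → none → 0
S → none → 0
V → none → 0
W → none → 0
Sum: 1 + 0 + 0 + 0 + 0 + 0 + 0 + 0 + 0 + 0 = 1

Out-of-order pairs: 1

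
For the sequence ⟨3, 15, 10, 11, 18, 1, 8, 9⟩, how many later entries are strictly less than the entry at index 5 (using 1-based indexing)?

3

The element at index 5 is 18.
Elements after it: 1, 8, 9
Those smaller than 18: 1, 8, 9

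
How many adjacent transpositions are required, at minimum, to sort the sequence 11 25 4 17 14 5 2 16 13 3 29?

29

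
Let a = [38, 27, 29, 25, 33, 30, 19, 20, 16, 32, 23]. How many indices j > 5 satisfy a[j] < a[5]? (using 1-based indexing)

6

The element at index 5 is 33.
Elements after it: 30, 19, 20, 16, 32, 23
Those smaller than 33: 30, 19, 20, 16, 32, 23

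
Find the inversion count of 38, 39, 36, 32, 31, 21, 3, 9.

Sweep left to right; for each value list the smaller values that follow it:
38 → 36, 32, 31, 21, 3, 9 → 6
39 → 36, 32, 31, 21, 3, 9 → 6
36 → 32, 31, 21, 3, 9 → 5
32 → 31, 21, 3, 9 → 4
31 → 21, 3, 9 → 3
21 → 3, 9 → 2
3 → none → 0
9 → none → 0
Sum: 6 + 6 + 5 + 4 + 3 + 2 + 0 + 0 = 26

26 out-of-order pairs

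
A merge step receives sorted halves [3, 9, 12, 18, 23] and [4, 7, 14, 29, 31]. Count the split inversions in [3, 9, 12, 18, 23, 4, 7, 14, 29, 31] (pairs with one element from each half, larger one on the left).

10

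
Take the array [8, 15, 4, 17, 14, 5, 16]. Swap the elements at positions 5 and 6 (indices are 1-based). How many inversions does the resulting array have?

Positions 5 and 6 hold 14 and 5; after swapping, the array is [8, 15, 4, 17, 5, 14, 16].
Sweep left to right; for each value list the smaller values that follow it:
8 → 4, 5 → 2
15 → 4, 5, 14 → 3
4 → none → 0
17 → 5, 14, 16 → 3
5 → none → 0
14 → none → 0
16 → none → 0
Sum: 2 + 3 + 0 + 3 + 0 + 0 + 0 = 8

8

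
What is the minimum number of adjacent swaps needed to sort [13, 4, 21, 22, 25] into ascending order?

1

The minimum number of adjacent swaps to sort an array equals its inversion count, since every such swap removes exactly one inversion.
Count inversions — for each element, later elements that are smaller:
13: 4 → 1
4: none → 0
21: none → 0
22: none → 0
25: none → 0
Total inversions: 1 + 0 + 0 + 0 + 0 = 1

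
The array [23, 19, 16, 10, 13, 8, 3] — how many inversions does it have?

Element-by-element contributions:
23: 6
19: 5
16: 4
10: 2
13: 2
8: 1
3: 0
Sum: 6 + 5 + 4 + 2 + 2 + 1 + 0 = 20

20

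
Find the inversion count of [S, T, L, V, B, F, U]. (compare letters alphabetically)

11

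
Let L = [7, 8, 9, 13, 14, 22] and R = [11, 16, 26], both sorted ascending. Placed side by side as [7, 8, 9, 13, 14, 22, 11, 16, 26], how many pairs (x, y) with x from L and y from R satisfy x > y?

Count, for every r in R, how many entries of L exceed r:
r = 11: 13, 14, 22 → 3
r = 16: 22 → 1
r = 26: none → 0
Cross-inversions: 3 + 1 + 0 = 4

4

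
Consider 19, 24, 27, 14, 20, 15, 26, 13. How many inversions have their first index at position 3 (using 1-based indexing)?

The element at index 3 is 27.
Elements after it: 14, 20, 15, 26, 13
Those smaller than 27: 14, 20, 15, 26, 13

5 such elements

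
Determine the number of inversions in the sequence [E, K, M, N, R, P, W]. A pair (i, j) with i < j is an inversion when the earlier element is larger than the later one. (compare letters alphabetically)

Inversion pairs (indices are 0-based):
(4,5): R > P
That's 1 pair.

1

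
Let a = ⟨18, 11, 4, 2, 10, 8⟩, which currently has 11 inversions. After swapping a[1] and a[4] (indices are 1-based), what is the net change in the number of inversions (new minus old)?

-5

Positions 1 and 4 hold 18 and 2; after swapping, the array is [2, 11, 4, 18, 10, 8].
Sweep left to right; for each value list the smaller values that follow it:
2 → none → 0
11 → 4, 10, 8 → 3
4 → none → 0
18 → 10, 8 → 2
10 → 8 → 1
8 → none → 0
Sum: 0 + 3 + 0 + 2 + 1 + 0 = 6
Change: 6 − 11 = -5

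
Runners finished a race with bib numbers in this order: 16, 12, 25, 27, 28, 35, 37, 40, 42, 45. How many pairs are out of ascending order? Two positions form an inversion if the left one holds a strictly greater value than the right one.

Count, for each position, how many later elements it exceeds:
16 → 12 → 1
12 → none → 0
25 → none → 0
27 → none → 0
28 → none → 0
35 → none → 0
37 → none → 0
40 → none → 0
42 → none → 0
45 → none → 0
Sum: 1 + 0 + 0 + 0 + 0 + 0 + 0 + 0 + 0 + 0 = 1

1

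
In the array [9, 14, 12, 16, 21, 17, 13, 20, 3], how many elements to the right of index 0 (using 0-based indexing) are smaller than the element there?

1

The element at index 0 is 9.
Elements after it: 14, 12, 16, 21, 17, 13, 20, 3
Those smaller than 9: 3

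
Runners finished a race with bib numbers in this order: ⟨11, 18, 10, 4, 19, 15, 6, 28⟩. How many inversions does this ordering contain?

For each element, count later entries that are smaller:
11 → 10, 4, 6 → 3
18 → 10, 4, 15, 6 → 4
10 → 4, 6 → 2
4 → none → 0
19 → 15, 6 → 2
15 → 6 → 1
6 → none → 0
28 → none → 0
Sum: 3 + 4 + 2 + 0 + 2 + 1 + 0 + 0 = 12

12 out-of-order pairs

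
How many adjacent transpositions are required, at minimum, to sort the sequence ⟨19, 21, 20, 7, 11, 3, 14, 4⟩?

21 swaps

Each adjacent swap fixes exactly one inversion, so the minimum swap count equals the number of inversions.
Count inversions — for each element, later elements that are smaller:
19: 7, 11, 3, 14, 4 → 5
21: 20, 7, 11, 3, 14, 4 → 6
20: 7, 11, 3, 14, 4 → 5
7: 3, 4 → 2
11: 3, 4 → 2
3: none → 0
14: 4 → 1
4: none → 0
Total inversions: 5 + 6 + 5 + 2 + 2 + 0 + 1 + 0 = 21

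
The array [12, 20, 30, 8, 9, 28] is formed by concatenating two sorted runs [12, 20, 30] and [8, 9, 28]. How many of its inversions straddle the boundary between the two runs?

Count, for every r in R, how many entries of L exceed r:
r = 8: 12, 20, 30 → 3
r = 9: 12, 20, 30 → 3
r = 28: 30 → 1
Cross-inversions: 3 + 3 + 1 = 7

7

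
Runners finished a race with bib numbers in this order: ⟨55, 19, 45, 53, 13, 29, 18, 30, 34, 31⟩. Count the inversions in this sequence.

Sweep left to right; for each value list the smaller values that follow it:
55: 9
19: 2
45: 6
53: 6
13: 0
29: 1
18: 0
30: 0
34: 1
31: 0
Sum: 9 + 2 + 6 + 6 + 0 + 1 + 0 + 0 + 1 + 0 = 25

Out-of-order pairs: 25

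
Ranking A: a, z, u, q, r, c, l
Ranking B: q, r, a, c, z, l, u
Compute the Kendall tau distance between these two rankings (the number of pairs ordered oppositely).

Assign each item its position (1..7) in the first ordering, then rewrite the second ordering as that position sequence:
positions: a→1, z→2, u→3, q→4, r→5, c→6, l→7
second ordering as positions: [4, 5, 1, 6, 2, 7, 3]
Discordant pairs = inversions in this position sequence.
4: 1, 2, 3 → 3
5: 1, 2, 3 → 3
1: 0
6: 2, 3 → 2
2: 0
7: 3 → 1
3: 0
Total: 3 + 3 + 0 + 2 + 0 + 1 + 0 = 9

There are 9 discordant pairs.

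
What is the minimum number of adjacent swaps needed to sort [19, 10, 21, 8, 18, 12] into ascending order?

9 swaps

The minimum number of adjacent swaps to sort an array equals its inversion count, since every such swap removes exactly one inversion.
Count inversions — for each element, later elements that are smaller:
19: 10, 8, 18, 12 → 4
10: 8 → 1
21: 8, 18, 12 → 3
8: none → 0
18: 12 → 1
12: none → 0
Total inversions: 4 + 1 + 3 + 0 + 1 + 0 = 9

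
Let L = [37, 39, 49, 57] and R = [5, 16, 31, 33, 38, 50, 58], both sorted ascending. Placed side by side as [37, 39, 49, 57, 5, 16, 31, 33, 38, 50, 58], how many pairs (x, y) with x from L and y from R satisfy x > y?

Take each right-half value and tally the left-half values above it:
r = 5: 37, 39, 49, 57 → 4
r = 16: 37, 39, 49, 57 → 4
r = 31: 37, 39, 49, 57 → 4
r = 33: 37, 39, 49, 57 → 4
r = 38: 39, 49, 57 → 3
r = 50: 57 → 1
r = 58: none → 0
Cross-inversions: 4 + 4 + 4 + 4 + 3 + 1 + 0 = 20

20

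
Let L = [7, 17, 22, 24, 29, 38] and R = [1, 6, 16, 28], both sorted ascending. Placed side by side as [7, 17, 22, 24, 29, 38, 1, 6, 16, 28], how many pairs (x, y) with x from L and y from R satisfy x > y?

Take each right-half value and tally the left-half values above it:
r = 1: 7, 17, 22, 24, 29, 38 → 6
r = 6: 7, 17, 22, 24, 29, 38 → 6
r = 16: 17, 22, 24, 29, 38 → 5
r = 28: 29, 38 → 2
Cross-inversions: 6 + 6 + 5 + 2 = 19

Split inversions: 19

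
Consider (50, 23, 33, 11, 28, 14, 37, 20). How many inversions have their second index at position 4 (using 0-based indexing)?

The element at index 4 is 28.
Elements before it: 50, 23, 33, 11
Those larger than 28: 50, 33

2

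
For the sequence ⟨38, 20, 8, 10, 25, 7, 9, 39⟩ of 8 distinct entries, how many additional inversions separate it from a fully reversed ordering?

Maximum inversions for 8 distinct elements is C(8, 2) = 8·7/2 = 28.
Current inversions — for each element, count later smaller elements:
38: 6
20: 4
8: 1
10: 2
25: 2
7: 0
9: 0
39: 0
Current total: 6 + 4 + 1 + 2 + 2 + 0 + 0 + 0 = 15
Shortfall: 28 − 15 = 13

13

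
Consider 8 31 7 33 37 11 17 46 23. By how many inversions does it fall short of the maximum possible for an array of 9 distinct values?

24

Maximum inversions for 9 distinct elements is C(9, 2) = 9·8/2 = 36.
Current inversions — for each element, count later smaller elements:
8: 1
31: 4
7: 0
33: 3
37: 3
11: 0
17: 0
46: 1
23: 0
Current total: 1 + 4 + 0 + 3 + 3 + 0 + 0 + 1 + 0 = 12
Shortfall: 36 − 12 = 24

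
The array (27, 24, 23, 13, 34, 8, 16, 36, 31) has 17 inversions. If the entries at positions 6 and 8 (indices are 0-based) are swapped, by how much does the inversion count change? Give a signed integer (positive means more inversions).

Positions 6 and 8 hold 16 and 31; after swapping, the array is [27, 24, 23, 13, 34, 8, 31, 36, 16].
For each element, count later entries that are smaller:
27: 5
24: 4
23: 3
13: 1
34: 3
8: 0
31: 1
36: 1
16: 0
Sum: 5 + 4 + 3 + 1 + 3 + 0 + 1 + 1 + 0 = 18
Change: 18 − 17 = +1

+1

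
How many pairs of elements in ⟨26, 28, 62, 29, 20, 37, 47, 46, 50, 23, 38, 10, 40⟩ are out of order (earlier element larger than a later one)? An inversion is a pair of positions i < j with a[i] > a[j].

For each element, count later entries that are smaller:
26 → 20, 23, 10 → 3
28 → 20, 23, 10 → 3
62 → 29, 20, 37, 47, 46, 50, 23, 38, 10, 40 → 10
29 → 20, 23, 10 → 3
20 → 10 → 1
37 → 23, 10 → 2
47 → 46, 23, 38, 10, 40 → 5
46 → 23, 38, 10, 40 → 4
50 → 23, 38, 10, 40 → 4
23 → 10 → 1
38 → 10 → 1
10 → none → 0
40 → none → 0
Sum: 3 + 3 + 10 + 3 + 1 + 2 + 5 + 4 + 4 + 1 + 1 + 0 + 0 = 37

There are 37 out-of-order pairs.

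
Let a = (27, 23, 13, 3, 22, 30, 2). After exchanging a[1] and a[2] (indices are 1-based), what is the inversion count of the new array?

13

Positions 1 and 2 hold 27 and 23; after swapping, the array is [23, 27, 13, 3, 22, 30, 2].
Sweep left to right; for each value list the smaller values that follow it:
23: 4
27: 4
13: 2
3: 1
22: 1
30: 1
2: 0
Sum: 4 + 4 + 2 + 1 + 1 + 1 + 0 = 13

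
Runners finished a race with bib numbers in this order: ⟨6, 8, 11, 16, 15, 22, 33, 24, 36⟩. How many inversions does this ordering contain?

Inversions: 2

For each element, count later entries that are smaller:
6: 0
8: 0
11: 0
16: 1
15: 0
22: 0
33: 1
24: 0
36: 0
Sum: 0 + 0 + 0 + 1 + 0 + 0 + 1 + 0 + 0 = 2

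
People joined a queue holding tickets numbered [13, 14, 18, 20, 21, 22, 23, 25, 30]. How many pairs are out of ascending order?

0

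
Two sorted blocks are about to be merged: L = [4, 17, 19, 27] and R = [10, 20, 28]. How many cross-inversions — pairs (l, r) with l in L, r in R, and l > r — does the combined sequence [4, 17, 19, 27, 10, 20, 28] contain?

4

Count, for every r in R, how many entries of L exceed r:
r = 10: 17, 19, 27 → 3
r = 20: 27 → 1
r = 28: none → 0
Cross-inversions: 3 + 1 + 0 = 4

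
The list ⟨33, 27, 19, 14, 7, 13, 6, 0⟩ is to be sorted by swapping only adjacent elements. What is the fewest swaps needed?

27

The minimum number of adjacent swaps to sort an array equals its inversion count, since every such swap removes exactly one inversion.
Count inversions — for each element, later elements that are smaller:
33: 27, 19, 14, 7, 13, 6, 0 → 7
27: 19, 14, 7, 13, 6, 0 → 6
19: 14, 7, 13, 6, 0 → 5
14: 7, 13, 6, 0 → 4
7: 6, 0 → 2
13: 6, 0 → 2
6: 0 → 1
0: none → 0
Total inversions: 7 + 6 + 5 + 4 + 2 + 2 + 1 + 0 = 27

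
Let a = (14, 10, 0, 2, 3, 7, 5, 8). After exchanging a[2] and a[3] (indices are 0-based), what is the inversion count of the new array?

There are 15 inversions.

Positions 2 and 3 hold 0 and 2; after swapping, the array is [14, 10, 2, 0, 3, 7, 5, 8].
Element-by-element contributions:
14 → 10, 2, 0, 3, 7, 5, 8 → 7
10 → 2, 0, 3, 7, 5, 8 → 6
2 → 0 → 1
0 → none → 0
3 → none → 0
7 → 5 → 1
5 → none → 0
8 → none → 0
Sum: 7 + 6 + 1 + 0 + 0 + 1 + 0 + 0 = 15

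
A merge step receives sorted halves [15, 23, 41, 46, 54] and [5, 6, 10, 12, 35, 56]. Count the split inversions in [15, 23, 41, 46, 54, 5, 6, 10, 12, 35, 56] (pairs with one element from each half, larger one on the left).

23

For each element r of the right run, count left-run elements greater than r:
r = 5: 15, 23, 41, 46, 54 → 5
r = 6: 15, 23, 41, 46, 54 → 5
r = 10: 15, 23, 41, 46, 54 → 5
r = 12: 15, 23, 41, 46, 54 → 5
r = 35: 41, 46, 54 → 3
r = 56: none → 0
Cross-inversions: 5 + 5 + 5 + 5 + 3 + 0 = 23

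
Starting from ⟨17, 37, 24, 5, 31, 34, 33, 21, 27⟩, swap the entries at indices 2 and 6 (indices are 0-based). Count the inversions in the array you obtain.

20

Positions 2 and 6 hold 24 and 33; after swapping, the array is [17, 37, 33, 5, 31, 34, 24, 21, 27].
For each element, count later entries that are smaller:
17 → 5 → 1
37 → 33, 5, 31, 34, 24, 21, 27 → 7
33 → 5, 31, 24, 21, 27 → 5
5 → none → 0
31 → 24, 21, 27 → 3
34 → 24, 21, 27 → 3
24 → 21 → 1
21 → none → 0
27 → none → 0
Sum: 1 + 7 + 5 + 0 + 3 + 3 + 1 + 0 + 0 = 20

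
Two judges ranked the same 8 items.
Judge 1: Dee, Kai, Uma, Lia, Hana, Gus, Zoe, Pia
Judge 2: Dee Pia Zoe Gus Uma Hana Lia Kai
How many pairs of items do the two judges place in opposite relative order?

Assign each item its position (1..8) in the first ordering, then rewrite the second ordering as that position sequence:
positions: Dee→1, Kai→2, Uma→3, Lia→4, Hana→5, Gus→6, Zoe→7, Pia→8
second ordering as positions: [1, 8, 7, 6, 3, 5, 4, 2]
Discordant pairs = inversions in this position sequence.
1: 0
8: 7, 6, 3, 5, 4, 2 → 6
7: 6, 3, 5, 4, 2 → 5
6: 3, 5, 4, 2 → 4
3: 2 → 1
5: 4, 2 → 2
4: 2 → 1
2: 0
Total: 0 + 6 + 5 + 4 + 1 + 2 + 1 + 0 = 19

Discordant pairs: 19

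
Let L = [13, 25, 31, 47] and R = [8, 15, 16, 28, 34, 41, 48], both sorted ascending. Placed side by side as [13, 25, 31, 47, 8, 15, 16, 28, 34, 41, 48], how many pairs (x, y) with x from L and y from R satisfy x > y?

Take each right-half value and tally the left-half values above it:
r = 8: 13, 25, 31, 47 → 4
r = 15: 25, 31, 47 → 3
r = 16: 25, 31, 47 → 3
r = 28: 31, 47 → 2
r = 34: 47 → 1
r = 41: 47 → 1
r = 48: none → 0
Cross-inversions: 4 + 3 + 3 + 2 + 1 + 1 + 0 = 14

14 split inversions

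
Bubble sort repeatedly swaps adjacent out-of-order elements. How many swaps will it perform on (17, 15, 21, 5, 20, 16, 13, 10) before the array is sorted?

19 adjacent swaps

The minimum number of adjacent swaps to sort an array equals its inversion count, since every such swap removes exactly one inversion.
Count inversions — for each element, later elements that are smaller:
17: 15, 5, 16, 13, 10 → 5
15: 5, 13, 10 → 3
21: 5, 20, 16, 13, 10 → 5
5: none → 0
20: 16, 13, 10 → 3
16: 13, 10 → 2
13: 10 → 1
10: none → 0
Total inversions: 5 + 3 + 5 + 0 + 3 + 2 + 1 + 0 = 19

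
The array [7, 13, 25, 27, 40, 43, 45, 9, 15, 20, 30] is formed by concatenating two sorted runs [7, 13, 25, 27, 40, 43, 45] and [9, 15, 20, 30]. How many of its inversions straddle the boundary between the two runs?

Count, for every r in R, how many entries of L exceed r:
r = 9: 13, 25, 27, 40, 43, 45 → 6
r = 15: 25, 27, 40, 43, 45 → 5
r = 20: 25, 27, 40, 43, 45 → 5
r = 30: 40, 43, 45 → 3
Cross-inversions: 6 + 5 + 5 + 3 = 19

19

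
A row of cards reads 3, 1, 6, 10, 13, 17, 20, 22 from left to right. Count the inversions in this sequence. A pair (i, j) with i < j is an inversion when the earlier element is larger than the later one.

1 inversion

For each element, count later entries that are smaller:
3 → 1 → 1
1 → none → 0
6 → none → 0
10 → none → 0
13 → none → 0
17 → none → 0
20 → none → 0
22 → none → 0
Sum: 1 + 0 + 0 + 0 + 0 + 0 + 0 + 0 = 1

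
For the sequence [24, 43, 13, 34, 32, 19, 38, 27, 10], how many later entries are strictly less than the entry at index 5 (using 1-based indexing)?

3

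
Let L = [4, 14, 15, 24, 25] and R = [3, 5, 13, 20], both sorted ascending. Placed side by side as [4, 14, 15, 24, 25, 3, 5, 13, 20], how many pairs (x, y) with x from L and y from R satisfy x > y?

Count, for every r in R, how many entries of L exceed r:
r = 3: 4, 14, 15, 24, 25 → 5
r = 5: 14, 15, 24, 25 → 4
r = 13: 14, 15, 24, 25 → 4
r = 20: 24, 25 → 2
Cross-inversions: 5 + 4 + 4 + 2 = 15

15 split inversions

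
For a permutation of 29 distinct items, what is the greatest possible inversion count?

The maximum occurs when the array is in strictly decreasing order: every one of the C(29, 2) pairs is inverted.
C(29, 2) = 29·28/2 = 406

406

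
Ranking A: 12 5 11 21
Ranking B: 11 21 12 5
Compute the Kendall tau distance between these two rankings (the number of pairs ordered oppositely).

Discordant pairs: 4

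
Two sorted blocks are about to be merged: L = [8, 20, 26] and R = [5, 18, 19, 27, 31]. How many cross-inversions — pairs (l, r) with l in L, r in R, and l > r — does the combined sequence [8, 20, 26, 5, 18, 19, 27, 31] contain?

Count, for every r in R, how many entries of L exceed r:
r = 5: 8, 20, 26 → 3
r = 18: 20, 26 → 2
r = 19: 20, 26 → 2
r = 27: none → 0
r = 31: none → 0
Cross-inversions: 3 + 2 + 2 + 0 + 0 = 7

7 cross-inversions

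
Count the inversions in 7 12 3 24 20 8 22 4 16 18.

For each element, count later entries that are smaller:
7 → 3, 4 → 2
12 → 3, 8, 4 → 3
3 → none → 0
24 → 20, 8, 22, 4, 16, 18 → 6
20 → 8, 4, 16, 18 → 4
8 → 4 → 1
22 → 4, 16, 18 → 3
4 → none → 0
16 → none → 0
18 → none → 0
Sum: 2 + 3 + 0 + 6 + 4 + 1 + 3 + 0 + 0 + 0 = 19

19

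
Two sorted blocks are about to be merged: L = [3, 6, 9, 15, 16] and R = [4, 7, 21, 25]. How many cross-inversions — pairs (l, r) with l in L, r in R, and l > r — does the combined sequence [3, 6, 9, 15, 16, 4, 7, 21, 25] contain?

Count, for every r in R, how many entries of L exceed r:
r = 4: 6, 9, 15, 16 → 4
r = 7: 9, 15, 16 → 3
r = 21: none → 0
r = 25: none → 0
Cross-inversions: 4 + 3 + 0 + 0 = 7

7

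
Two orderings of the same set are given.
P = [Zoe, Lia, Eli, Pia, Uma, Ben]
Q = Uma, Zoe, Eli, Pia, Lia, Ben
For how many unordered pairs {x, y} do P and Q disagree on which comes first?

Assign each item its position (1..6) in the first ordering, then rewrite the second ordering as that position sequence:
positions: Zoe→1, Lia→2, Eli→3, Pia→4, Uma→5, Ben→6
second ordering as positions: [5, 1, 3, 4, 2, 6]
Discordant pairs = inversions in this position sequence.
5: 1, 3, 4, 2 → 4
1: 0
3: 2 → 1
4: 2 → 1
2: 0
6: 0
Total: 4 + 0 + 1 + 1 + 0 + 0 = 6

6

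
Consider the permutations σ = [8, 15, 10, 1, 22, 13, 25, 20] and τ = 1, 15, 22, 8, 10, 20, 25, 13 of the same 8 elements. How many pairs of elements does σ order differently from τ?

9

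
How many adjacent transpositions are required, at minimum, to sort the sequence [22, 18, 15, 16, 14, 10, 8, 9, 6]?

34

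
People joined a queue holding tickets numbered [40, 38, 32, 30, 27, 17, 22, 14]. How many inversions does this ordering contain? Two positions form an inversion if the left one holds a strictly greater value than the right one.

Inversions: 27

Sweep left to right; for each value list the smaller values that follow it:
40 → 38, 32, 30, 27, 17, 22, 14 → 7
38 → 32, 30, 27, 17, 22, 14 → 6
32 → 30, 27, 17, 22, 14 → 5
30 → 27, 17, 22, 14 → 4
27 → 17, 22, 14 → 3
17 → 14 → 1
22 → 14 → 1
14 → none → 0
Sum: 7 + 6 + 5 + 4 + 3 + 1 + 1 + 0 = 27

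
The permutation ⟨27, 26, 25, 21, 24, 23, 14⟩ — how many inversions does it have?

Inversions: 19

Count, for each position, how many later elements it exceeds:
27 → 26, 25, 21, 24, 23, 14 → 6
26 → 25, 21, 24, 23, 14 → 5
25 → 21, 24, 23, 14 → 4
21 → 14 → 1
24 → 23, 14 → 2
23 → 14 → 1
14 → none → 0
Sum: 6 + 5 + 4 + 1 + 2 + 1 + 0 = 19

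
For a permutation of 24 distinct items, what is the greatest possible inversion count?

276

The maximum occurs when the array is in strictly decreasing order: every one of the C(24, 2) pairs is inverted.
C(24, 2) = 24·23/2 = 276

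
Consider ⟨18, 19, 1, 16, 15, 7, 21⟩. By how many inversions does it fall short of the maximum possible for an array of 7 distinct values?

Maximum inversions for 7 distinct elements is C(7, 2) = 7·6/2 = 21.
Current inversions — for each element, count later smaller elements:
18: 4
19: 4
1: 0
16: 2
15: 1
7: 0
21: 0
Current total: 4 + 4 + 0 + 2 + 1 + 0 + 0 = 11
Shortfall: 21 − 11 = 10

10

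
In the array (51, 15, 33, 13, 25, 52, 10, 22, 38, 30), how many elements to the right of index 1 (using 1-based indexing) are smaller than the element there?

The element at index 1 is 51.
Elements after it: 15, 33, 13, 25, 52, 10, 22, 38, 30
Those smaller than 51: 15, 33, 13, 25, 10, 22, 38, 30

8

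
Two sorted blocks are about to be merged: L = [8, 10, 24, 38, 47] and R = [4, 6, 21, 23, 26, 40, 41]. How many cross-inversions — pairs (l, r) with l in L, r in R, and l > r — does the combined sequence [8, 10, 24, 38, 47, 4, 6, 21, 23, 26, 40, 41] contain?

Cross-inversions: 20

For each element r of the right run, count left-run elements greater than r:
r = 4: 8, 10, 24, 38, 47 → 5
r = 6: 8, 10, 24, 38, 47 → 5
r = 21: 24, 38, 47 → 3
r = 23: 24, 38, 47 → 3
r = 26: 38, 47 → 2
r = 40: 47 → 1
r = 41: 47 → 1
Cross-inversions: 5 + 5 + 3 + 3 + 2 + 1 + 1 = 20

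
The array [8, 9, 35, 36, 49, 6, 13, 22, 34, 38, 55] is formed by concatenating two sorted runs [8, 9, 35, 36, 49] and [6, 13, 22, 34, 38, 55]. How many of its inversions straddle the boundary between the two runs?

15

For each element r of the right run, count left-run elements greater than r:
r = 6: 8, 9, 35, 36, 49 → 5
r = 13: 35, 36, 49 → 3
r = 22: 35, 36, 49 → 3
r = 34: 35, 36, 49 → 3
r = 38: 49 → 1
r = 55: none → 0
Cross-inversions: 5 + 3 + 3 + 3 + 1 + 0 = 15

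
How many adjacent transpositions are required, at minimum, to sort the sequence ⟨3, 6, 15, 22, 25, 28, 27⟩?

1 adjacent swap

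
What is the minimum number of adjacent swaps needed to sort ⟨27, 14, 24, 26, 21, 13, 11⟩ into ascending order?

17 adjacent swaps

Each adjacent swap fixes exactly one inversion, so the minimum swap count equals the number of inversions.
Count inversions — for each element, later elements that are smaller:
27: 14, 24, 26, 21, 13, 11 → 6
14: 13, 11 → 2
24: 21, 13, 11 → 3
26: 21, 13, 11 → 3
21: 13, 11 → 2
13: 11 → 1
11: none → 0
Total inversions: 6 + 2 + 3 + 3 + 2 + 1 + 0 = 17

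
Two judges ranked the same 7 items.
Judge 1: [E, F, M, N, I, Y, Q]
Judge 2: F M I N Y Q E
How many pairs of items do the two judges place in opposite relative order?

Assign each item its position (1..7) in the first ordering, then rewrite the second ordering as that position sequence:
positions: E→1, F→2, M→3, N→4, I→5, Y→6, Q→7
second ordering as positions: [2, 3, 5, 4, 6, 7, 1]
Discordant pairs = inversions in this position sequence.
2: 1 → 1
3: 1 → 1
5: 4, 1 → 2
4: 1 → 1
6: 1 → 1
7: 1 → 1
1: 0
Total: 1 + 1 + 2 + 1 + 1 + 1 + 0 = 7

7 discordant pairs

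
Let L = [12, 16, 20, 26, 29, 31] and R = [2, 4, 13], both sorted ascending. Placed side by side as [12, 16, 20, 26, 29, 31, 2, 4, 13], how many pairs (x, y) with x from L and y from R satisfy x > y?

Count, for every r in R, how many entries of L exceed r:
r = 2: 12, 16, 20, 26, 29, 31 → 6
r = 4: 12, 16, 20, 26, 29, 31 → 6
r = 13: 16, 20, 26, 29, 31 → 5
Cross-inversions: 6 + 6 + 5 = 17

17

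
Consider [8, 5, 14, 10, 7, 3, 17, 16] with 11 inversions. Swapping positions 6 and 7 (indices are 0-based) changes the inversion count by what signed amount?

-1

Positions 6 and 7 hold 17 and 16; after swapping, the array is [8, 5, 14, 10, 7, 3, 16, 17].
Sweep left to right; for each value list the smaller values that follow it:
8 → 5, 7, 3 → 3
5 → 3 → 1
14 → 10, 7, 3 → 3
10 → 7, 3 → 2
7 → 3 → 1
3 → none → 0
16 → none → 0
17 → none → 0
Sum: 3 + 1 + 3 + 2 + 1 + 0 + 0 + 0 = 10
Change: 10 − 11 = -1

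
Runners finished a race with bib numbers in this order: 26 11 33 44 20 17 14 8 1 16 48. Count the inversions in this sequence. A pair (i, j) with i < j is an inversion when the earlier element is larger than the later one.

Out-of-order pairs: 33

Element-by-element contributions:
26: 7
11: 2
33: 6
44: 6
20: 5
17: 4
14: 2
8: 1
1: 0
16: 0
48: 0
Sum: 7 + 2 + 6 + 6 + 5 + 4 + 2 + 1 + 0 + 0 + 0 = 33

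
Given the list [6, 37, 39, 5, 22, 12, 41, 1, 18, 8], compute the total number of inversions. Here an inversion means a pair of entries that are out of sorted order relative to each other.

Count, for each position, how many later elements it exceeds:
6: 2
37: 6
39: 6
5: 1
22: 4
12: 2
41: 3
1: 0
18: 1
8: 0
Sum: 2 + 6 + 6 + 1 + 4 + 2 + 3 + 0 + 1 + 0 = 25

25 out-of-order pairs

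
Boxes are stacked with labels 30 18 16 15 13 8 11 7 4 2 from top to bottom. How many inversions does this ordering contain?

44 out-of-order pairs

Element-by-element contributions:
30: 9
18: 8
16: 7
15: 6
13: 5
8: 3
11: 3
7: 2
4: 1
2: 0
Sum: 9 + 8 + 7 + 6 + 5 + 3 + 3 + 2 + 1 + 0 = 44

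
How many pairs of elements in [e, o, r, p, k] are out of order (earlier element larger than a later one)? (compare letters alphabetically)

Inversions: 4

Out-of-order index pairs (1-indexed):
(2,5): o > k
(3,4): r > p
(3,5): r > k
(4,5): p > k
That's 4 pairs.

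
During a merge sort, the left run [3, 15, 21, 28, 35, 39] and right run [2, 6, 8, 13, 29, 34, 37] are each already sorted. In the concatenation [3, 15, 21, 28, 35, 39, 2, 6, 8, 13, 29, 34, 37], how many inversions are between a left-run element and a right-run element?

Take each right-half value and tally the left-half values above it:
r = 2: 3, 15, 21, 28, 35, 39 → 6
r = 6: 15, 21, 28, 35, 39 → 5
r = 8: 15, 21, 28, 35, 39 → 5
r = 13: 15, 21, 28, 35, 39 → 5
r = 29: 35, 39 → 2
r = 34: 35, 39 → 2
r = 37: 39 → 1
Cross-inversions: 6 + 5 + 5 + 5 + 2 + 2 + 1 = 26

26 split inversions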